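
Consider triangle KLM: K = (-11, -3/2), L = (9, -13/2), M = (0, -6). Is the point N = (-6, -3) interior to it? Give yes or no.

yes

Barycentric coordinates of N: (24/35, 6/35, 1/7).
The three coordinates are positive, positive, positive; a point is interior exactly when all three are positive.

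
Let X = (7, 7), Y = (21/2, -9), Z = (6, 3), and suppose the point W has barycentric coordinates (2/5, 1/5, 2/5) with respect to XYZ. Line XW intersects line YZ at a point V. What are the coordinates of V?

Line XW meets YZ where the X-coordinate vanishes; zeroing W's X-weight and renormalizing leaves Y, Z-weights 1/5 : 2/5 → (1/3, 2/3).
So V = (1/3)·Y + (2/3)·Z = (15/2, -1).

(15/2, -1)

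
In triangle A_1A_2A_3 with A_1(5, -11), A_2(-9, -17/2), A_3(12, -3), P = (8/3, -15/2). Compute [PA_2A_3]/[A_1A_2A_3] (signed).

1/3

[A_1A_2A_3] = ½·(5·(-17/2−(-3)) + (-9)·(-3−(-11)) + 12·(-11−(-17/2))) = ½·(-55/2 − 72 − 30) = -259/4.
[PA_2A_3] = ½·((8/3)·(-17/2−(-3)) + (-9)·(-3−(-15/2)) + 12·(-15/2−(-17/2))) = ½·(-44/3 − 81/2 + 12) = -259/12, so the ratio is (-259/12)/(-259/4) = 1/3.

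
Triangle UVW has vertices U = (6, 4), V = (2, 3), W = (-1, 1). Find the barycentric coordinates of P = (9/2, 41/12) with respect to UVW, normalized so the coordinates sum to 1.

Signed area of the reference triangle: [UVW] = ½·(6·(3−1) + 2·(1−4) + (-1)·(4−3)) = ½·(12 − 6 − 1) = 5/2.
[PVW] = ½·((9/2)·(3−1) + 2·(1−(41/12)) + (-1)·(41/12−3)) = ½·(9 − 29/6 − 5/12) = 15/8, so the U-coordinate is (15/8)/(5/2) = 3/4.
[UPW] = ½·(6·(41/12−1) + (9/2)·(1−4) + (-1)·(4−(41/12))) = ½·(29/2 − 27/2 − 7/12) = 5/24, so the V-coordinate is 1/12.
[UVP] = ½·(6·(3−(41/12)) + 2·(41/12−4) + (9/2)·(4−3)) = ½·(-5/2 − 7/6 + 9/2) = 5/12, so the W-coordinate is 1/6.

(3/4, 1/12, 1/6)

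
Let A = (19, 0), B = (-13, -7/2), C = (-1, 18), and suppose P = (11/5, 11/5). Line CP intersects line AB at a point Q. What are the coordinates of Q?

Barycentric coordinates of P with respect to ABC: (2/5, 2/5, 1/5).
On side AB the C-coordinate is zero; dropping P's C-weight 1/5 and renormalizing the remaining 2/5 : 2/5 gives weights 1/2, 1/2 on A, B.
Q = (1/2)·(19, 0) + (1/2)·(-13, -7/2) = (3, -7/4).

(3, -7/4)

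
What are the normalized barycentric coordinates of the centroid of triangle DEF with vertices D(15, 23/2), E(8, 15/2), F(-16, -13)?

The centroid is the average of the vertices, so each weight is 1/3.

(1/3, 1/3, 1/3)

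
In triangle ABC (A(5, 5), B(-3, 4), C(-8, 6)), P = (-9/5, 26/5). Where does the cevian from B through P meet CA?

(-3/2, 11/2)

Barycentric coordinates of P with respect to ABC: (2/5, 1/5, 2/5).
On side CA the B-coordinate is zero; dropping P's B-weight 1/5 and renormalizing the remaining 2/5 : 2/5 gives weights 1/2, 1/2 on C, A.
Q = (1/2)·(-8, 6) + (1/2)·(5, 5) = (-3/2, 11/2).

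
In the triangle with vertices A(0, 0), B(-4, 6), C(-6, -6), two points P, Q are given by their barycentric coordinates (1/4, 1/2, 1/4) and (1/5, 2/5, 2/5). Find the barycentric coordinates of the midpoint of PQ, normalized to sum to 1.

(9/40, 9/20, 13/40)

Since both coordinate triples sum to 1, the midpoint's barycentrics are the componentwise average.
(1/4+1/5)/2 = 9/40; similarly 9/20 and 13/40.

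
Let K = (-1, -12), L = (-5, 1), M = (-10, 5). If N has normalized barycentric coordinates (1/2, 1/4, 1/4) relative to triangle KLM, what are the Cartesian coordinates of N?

(-17/4, -9/2)

N = (1/2)·K + (1/4)·L + (1/4)·M.
x-coordinate: (1/2)·(-1) + (1/4)·(-5) + (1/4)·(-10) = -17/4.
y-coordinate: (1/2)·(-12) + (1/4)·1 + (1/4)·5 = -9/2.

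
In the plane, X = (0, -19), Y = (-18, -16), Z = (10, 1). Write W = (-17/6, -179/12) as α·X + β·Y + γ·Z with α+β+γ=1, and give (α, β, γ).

Signed area of the reference triangle: [XYZ] = ½·(0·(-16−1) + (-18)·(1−(-19)) + 10·(-19−(-16))) = ½·(0 − 360 − 30) = -195.
[WYZ] = ½·((-17/6)·(-16−1) + (-18)·(1−(-179/12)) + 10·(-179/12−(-16))) = ½·(289/6 − 573/2 + 65/6) = -455/4, so the X-coordinate is (-455/4)/(-195) = 7/12.
[XWZ] = ½·(0·(-179/12−1) + (-17/6)·(1−(-19)) + 10·(-19−(-179/12))) = ½·(0 − 170/3 − 245/6) = -195/4, so the Y-coordinate is 1/4.
[XYW] = ½·(0·(-16−(-179/12)) + (-18)·(-179/12−(-19)) + (-17/6)·(-19−(-16))) = ½·(0 − 147/2 + 17/2) = -65/2, so the Z-coordinate is 1/6.

(7/12, 1/4, 1/6)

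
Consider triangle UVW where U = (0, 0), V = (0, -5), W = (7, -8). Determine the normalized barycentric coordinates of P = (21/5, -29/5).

(1/5, 1/5, 3/5)

Signed area of the reference triangle: [UVW] = ½·(0·(-5−(-8)) + 0·(-8−0) + 7·(0−(-5))) = ½·(0 + 0 + 35) = 35/2.
[PVW] = ½·((21/5)·(-5−(-8)) + 0·(-8−(-29/5)) + 7·(-29/5−(-5))) = ½·(63/5 + 0 − 28/5) = 7/2, so the U-coordinate is (7/2)/(35/2) = 1/5.
[UPW] = ½·(0·(-29/5−(-8)) + (21/5)·(-8−0) + 7·(0−(-29/5))) = ½·(0 − 168/5 + 203/5) = 7/2, so the V-coordinate is 1/5.
[UVP] = ½·(0·(-5−(-29/5)) + 0·(-29/5−0) + (21/5)·(0−(-5))) = ½·(0 + 0 + 21) = 21/2, so the W-coordinate is 3/5.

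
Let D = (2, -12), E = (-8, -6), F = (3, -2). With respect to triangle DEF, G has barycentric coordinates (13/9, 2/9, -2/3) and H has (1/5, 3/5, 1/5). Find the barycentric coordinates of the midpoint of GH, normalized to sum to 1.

(37/45, 37/90, -7/30)

Since both coordinate triples sum to 1, the midpoint's barycentrics are the componentwise average.
(13/9+1/5)/2 = 37/45; similarly 37/90 and -7/30.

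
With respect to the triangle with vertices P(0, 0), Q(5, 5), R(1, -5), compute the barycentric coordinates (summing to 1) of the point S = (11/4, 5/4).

Signed area of the reference triangle: [PQR] = ½·(0·(5−(-5)) + 5·(-5−0) + 1·(0−5)) = ½·(0 − 25 − 5) = -15.
[SQR] = ½·((11/4)·(5−(-5)) + 5·(-5−(5/4)) + 1·(5/4−5)) = ½·(55/2 − 125/4 − 15/4) = -15/4, so the P-coordinate is (-15/4)/(-15) = 1/4.
[PSR] = ½·(0·(5/4−(-5)) + (11/4)·(-5−0) + 1·(0−(5/4))) = ½·(0 − 55/4 − 5/4) = -15/2, so the Q-coordinate is 1/2.
[PQS] = ½·(0·(5−(5/4)) + 5·(5/4−0) + (11/4)·(0−5)) = ½·(0 + 25/4 − 55/4) = -15/4, so the R-coordinate is 1/4.
Check: 1/4 + 1/2 + 1/4 = 1.

(1/4, 1/2, 1/4)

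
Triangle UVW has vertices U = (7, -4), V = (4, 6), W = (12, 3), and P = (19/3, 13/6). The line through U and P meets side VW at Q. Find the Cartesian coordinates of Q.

(6, 21/4)

Barycentric coordinates of P with respect to UVW: (1/3, 1/2, 1/6).
On side VW the U-coordinate is zero; dropping P's U-weight 1/3 and renormalizing the remaining 1/2 : 1/6 gives weights 3/4, 1/4 on V, W.
Q = (3/4)·(4, 6) + (1/4)·(12, 3) = (6, 21/4).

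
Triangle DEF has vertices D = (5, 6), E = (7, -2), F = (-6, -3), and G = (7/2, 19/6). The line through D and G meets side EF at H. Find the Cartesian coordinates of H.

(1/2, -5/2)

Barycentric coordinates of G with respect to DEF: (2/3, 1/6, 1/6).
On side EF the D-coordinate is zero; dropping G's D-weight 2/3 and renormalizing the remaining 1/6 : 1/6 gives weights 1/2, 1/2 on E, F.
H = (1/2)·(7, -2) + (1/2)·(-6, -3) = (1/2, -5/2).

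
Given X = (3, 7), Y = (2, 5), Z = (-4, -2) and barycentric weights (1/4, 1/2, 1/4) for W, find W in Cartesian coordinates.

(3/4, 15/4)

W = (1/4)·X + (1/2)·Y + (1/4)·Z.
x-coordinate: (1/4)·3 + (1/2)·2 + (1/4)·(-4) = 3/4.
y-coordinate: (1/4)·7 + (1/2)·5 + (1/4)·(-2) = 15/4.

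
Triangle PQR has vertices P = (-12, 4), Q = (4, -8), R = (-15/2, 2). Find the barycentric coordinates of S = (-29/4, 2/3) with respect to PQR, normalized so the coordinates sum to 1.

(7/12, 1/4, 1/6)

Signed area of the reference triangle: [PQR] = ½·((-12)·(-8−2) + 4·(2−4) + (-15/2)·(4−(-8))) = ½·(120 − 8 − 90) = 11.
[SQR] = ½·((-29/4)·(-8−2) + 4·(2−(2/3)) + (-15/2)·(2/3−(-8))) = ½·(145/2 + 16/3 − 65) = 77/12, so the P-coordinate is (77/12)/11 = 7/12.
[PSR] = ½·((-12)·(2/3−2) + (-29/4)·(2−4) + (-15/2)·(4−(2/3))) = ½·(16 + 29/2 − 25) = 11/4, so the Q-coordinate is 1/4.
[PQS] = ½·((-12)·(-8−(2/3)) + 4·(2/3−4) + (-29/4)·(4−(-8))) = ½·(104 − 40/3 − 87) = 11/6, so the R-coordinate is 1/6.
Check: 7/12 + 1/4 + 1/6 = 1.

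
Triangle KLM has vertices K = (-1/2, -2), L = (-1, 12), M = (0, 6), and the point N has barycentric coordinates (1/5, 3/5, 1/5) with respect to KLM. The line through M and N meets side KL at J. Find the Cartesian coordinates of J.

(-7/8, 17/2)

Line MN meets KL where the M-coordinate vanishes; zeroing N's M-weight and renormalizing leaves K, L-weights 1/5 : 3/5 → (1/4, 3/4).
So J = (1/4)·K + (3/4)·L = (-7/8, 17/2).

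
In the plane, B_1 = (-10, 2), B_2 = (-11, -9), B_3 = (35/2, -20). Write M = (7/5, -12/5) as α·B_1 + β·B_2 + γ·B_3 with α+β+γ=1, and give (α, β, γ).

Signed area of the reference triangle: [B_1B_2B_3] = ½·((-10)·(-9−(-20)) + (-11)·(-20−2) + (35/2)·(2−(-9))) = ½·(-110 + 242 + 385/2) = 649/4.
[MB_2B_3] = ½·((7/5)·(-9−(-20)) + (-11)·(-20−(-12/5)) + (35/2)·(-12/5−(-9))) = ½·(77/5 + 968/5 + 231/2) = 649/4, so the B_1-coordinate is (649/4)/(649/4) = 1.
[B_1MB_3] = ½·((-10)·(-12/5−(-20)) + (7/5)·(-20−2) + (35/2)·(2−(-12/5))) = ½·(-176 − 154/5 + 77) = -649/10, so the B_2-coordinate is -2/5.
[B_1B_2M] = ½·((-10)·(-9−(-12/5)) + (-11)·(-12/5−2) + (7/5)·(2−(-9))) = ½·(66 + 242/5 + 77/5) = 649/10, so the B_3-coordinate is 2/5.

(1, -2/5, 2/5)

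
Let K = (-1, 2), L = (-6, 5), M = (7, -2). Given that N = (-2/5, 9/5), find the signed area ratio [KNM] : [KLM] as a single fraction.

1/5

[KLM] = ½·((-1)·(5−(-2)) + (-6)·(-2−2) + 7·(2−5)) = ½·(-7 + 24 − 21) = -2.
[KNM] = ½·((-1)·(9/5−(-2)) + (-2/5)·(-2−2) + 7·(2−(9/5))) = ½·(-19/5 + 8/5 + 7/5) = -2/5, so the ratio is (-2/5)/(-2) = 1/5.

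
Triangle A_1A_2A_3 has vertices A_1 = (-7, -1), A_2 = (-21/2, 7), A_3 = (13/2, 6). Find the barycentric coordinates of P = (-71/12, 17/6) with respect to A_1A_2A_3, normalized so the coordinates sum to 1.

(1/2, 1/3, 1/6)

Signed area of the reference triangle: [A_1A_2A_3] = ½·((-7)·(7−6) + (-21/2)·(6−(-1)) + (13/2)·(-1−7)) = ½·(-7 − 147/2 − 52) = -265/4.
[PA_2A_3] = ½·((-71/12)·(7−6) + (-21/2)·(6−(17/6)) + (13/2)·(17/6−7)) = ½·(-71/12 − 133/4 − 325/12) = -265/8, so the A_1-coordinate is (-265/8)/(-265/4) = 1/2.
[A_1PA_3] = ½·((-7)·(17/6−6) + (-71/12)·(6−(-1)) + (13/2)·(-1−(17/6))) = ½·(133/6 − 497/12 − 299/12) = -265/12, so the A_2-coordinate is 1/3.
[A_1A_2P] = ½·((-7)·(7−(17/6)) + (-21/2)·(17/6−(-1)) + (-71/12)·(-1−7)) = ½·(-175/6 − 161/4 + 142/3) = -265/24, so the A_3-coordinate is 1/6.
Check: 1/2 + 1/3 + 1/6 = 1.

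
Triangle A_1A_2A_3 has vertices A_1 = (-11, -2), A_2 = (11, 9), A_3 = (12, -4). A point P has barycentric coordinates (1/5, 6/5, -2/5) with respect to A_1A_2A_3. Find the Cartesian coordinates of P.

P = (1/5)·A_1 + (6/5)·A_2 + (-2/5)·A_3.
x-coordinate: (1/5)·(-11) + (6/5)·11 + (-2/5)·12 = 31/5.
y-coordinate: (1/5)·(-2) + (6/5)·9 + (-2/5)·(-4) = 12.

(31/5, 12)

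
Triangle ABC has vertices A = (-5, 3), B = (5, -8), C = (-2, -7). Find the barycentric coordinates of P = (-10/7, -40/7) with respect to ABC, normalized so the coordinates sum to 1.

Signed area of the reference triangle: [ABC] = ½·((-5)·(-8−(-7)) + 5·(-7−3) + (-2)·(3−(-8))) = ½·(5 − 50 − 22) = -67/2.
[PBC] = ½·((-10/7)·(-8−(-7)) + 5·(-7−(-40/7)) + (-2)·(-40/7−(-8))) = ½·(10/7 − 45/7 − 32/7) = -67/14, so the A-coordinate is (-67/14)/(-67/2) = 1/7.
[APC] = ½·((-5)·(-40/7−(-7)) + (-10/7)·(-7−3) + (-2)·(3−(-40/7))) = ½·(-45/7 + 100/7 − 122/7) = -67/14, so the B-coordinate is 1/7.
[ABP] = ½·((-5)·(-8−(-40/7)) + 5·(-40/7−3) + (-10/7)·(3−(-8))) = ½·(80/7 − 305/7 − 110/7) = -335/14, so the C-coordinate is 5/7.
Check: 1/7 + 1/7 + 5/7 = 1.

(1/7, 1/7, 5/7)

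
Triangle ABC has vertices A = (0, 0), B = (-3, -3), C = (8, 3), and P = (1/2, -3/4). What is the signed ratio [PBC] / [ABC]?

[ABC] = ½·(0·(-3−3) + (-3)·(3−0) + 8·(0−(-3))) = ½·(0 − 9 + 24) = 15/2.
[PBC] = ½·((1/2)·(-3−3) + (-3)·(3−(-3/4)) + 8·(-3/4−(-3))) = ½·(-3 − 45/4 + 18) = 15/8, so the ratio is (15/8)/(15/2) = 1/4.

1/4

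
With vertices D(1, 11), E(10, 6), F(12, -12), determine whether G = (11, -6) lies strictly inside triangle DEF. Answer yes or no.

Barycentric coordinates of G: (3/76, 43/152, 103/152).
The three coordinates are positive, positive, positive; a point is interior exactly when all three are positive.

yes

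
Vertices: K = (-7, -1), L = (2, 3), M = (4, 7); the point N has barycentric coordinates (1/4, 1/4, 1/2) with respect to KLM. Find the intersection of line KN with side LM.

Line KN meets LM where the K-coordinate vanishes; zeroing N's K-weight and renormalizing leaves L, M-weights 1/4 : 1/2 → (1/3, 2/3).
So J = (1/3)·L + (2/3)·M = (10/3, 17/3).

(10/3, 17/3)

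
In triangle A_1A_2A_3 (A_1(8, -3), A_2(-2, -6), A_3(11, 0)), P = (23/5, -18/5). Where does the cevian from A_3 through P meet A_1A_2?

(3, -9/2)

Barycentric coordinates of P with respect to A_1A_2A_3: (2/5, 2/5, 1/5).
On side A_1A_2 the A_3-coordinate is zero; dropping P's A_3-weight 1/5 and renormalizing the remaining 2/5 : 2/5 gives weights 1/2, 1/2 on A_1, A_2.
Q = (1/2)·(8, -3) + (1/2)·(-2, -6) = (3, -9/2).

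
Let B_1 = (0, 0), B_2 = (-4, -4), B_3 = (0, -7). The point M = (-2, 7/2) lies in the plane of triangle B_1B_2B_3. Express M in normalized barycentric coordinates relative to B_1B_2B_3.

Signed area of the reference triangle: [B_1B_2B_3] = ½·(0·(-4−(-7)) + (-4)·(-7−0) + 0·(0−(-4))) = ½·(0 + 28 + 0) = 14.
[MB_2B_3] = ½·((-2)·(-4−(-7)) + (-4)·(-7−(7/2)) + 0·(7/2−(-4))) = ½·(-6 + 42 + 0) = 18, so the B_1-coordinate is 18/14 = 9/7.
[B_1MB_3] = ½·(0·(7/2−(-7)) + (-2)·(-7−0) + 0·(0−(7/2))) = ½·(0 + 14 + 0) = 7, so the B_2-coordinate is 1/2.
[B_1B_2M] = ½·(0·(-4−(7/2)) + (-4)·(7/2−0) + (-2)·(0−(-4))) = ½·(0 − 14 − 8) = -11, so the B_3-coordinate is -11/14.
Check: 9/7 + 1/2 − 11/14 = 1.

(9/7, 1/2, -11/14)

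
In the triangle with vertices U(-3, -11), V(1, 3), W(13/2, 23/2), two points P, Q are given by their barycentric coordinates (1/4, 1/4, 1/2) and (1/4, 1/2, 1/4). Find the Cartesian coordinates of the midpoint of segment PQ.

Barycentric coordinates of the midpoint are the average: (1/4, 3/8, 3/8).
Converting: (1/4)·U + (3/8)·V + (3/8)·W = (33/16, 43/16).

(33/16, 43/16)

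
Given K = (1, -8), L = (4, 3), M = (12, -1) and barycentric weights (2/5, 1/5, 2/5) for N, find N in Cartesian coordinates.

N = (2/5)·K + (1/5)·L + (2/5)·M.
x-coordinate: (2/5)·1 + (1/5)·4 + (2/5)·12 = 6.
y-coordinate: (2/5)·(-8) + (1/5)·3 + (2/5)·(-1) = -3.

(6, -3)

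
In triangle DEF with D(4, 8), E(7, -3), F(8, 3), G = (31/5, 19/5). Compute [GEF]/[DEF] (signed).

[DEF] = ½·(4·(-3−3) + 7·(3−8) + 8·(8−(-3))) = ½·(-24 − 35 + 88) = 29/2.
[GEF] = ½·((31/5)·(-3−3) + 7·(3−(19/5)) + 8·(19/5−(-3))) = ½·(-186/5 − 28/5 + 272/5) = 29/5, so the ratio is (29/5)/(29/2) = 2/5.

2/5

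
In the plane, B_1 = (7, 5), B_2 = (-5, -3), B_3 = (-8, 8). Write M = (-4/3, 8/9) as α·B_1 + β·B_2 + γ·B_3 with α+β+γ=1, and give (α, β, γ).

Signed area of the reference triangle: [B_1B_2B_3] = ½·(7·(-3−8) + (-5)·(8−5) + (-8)·(5−(-3))) = ½·(-77 − 15 − 64) = -78.
[MB_2B_3] = ½·((-4/3)·(-3−8) + (-5)·(8−(8/9)) + (-8)·(8/9−(-3))) = ½·(44/3 − 320/9 − 280/9) = -26, so the B_1-coordinate is (-26)/(-78) = 1/3.
[B_1MB_3] = ½·(7·(8/9−8) + (-4/3)·(8−5) + (-8)·(5−(8/9))) = ½·(-448/9 − 4 − 296/9) = -130/3, so the B_2-coordinate is 5/9.
[B_1B_2M] = ½·(7·(-3−(8/9)) + (-5)·(8/9−5) + (-4/3)·(5−(-3))) = ½·(-245/9 + 185/9 − 32/3) = -26/3, so the B_3-coordinate is 1/9.
Check: 1/3 + 5/9 + 1/9 = 1.

(1/3, 5/9, 1/9)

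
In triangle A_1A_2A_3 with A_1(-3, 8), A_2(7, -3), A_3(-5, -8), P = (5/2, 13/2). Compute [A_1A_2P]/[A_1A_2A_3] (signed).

-1/4

[A_1A_2A_3] = ½·((-3)·(-3−(-8)) + 7·(-8−8) + (-5)·(8−(-3))) = ½·(-15 − 112 − 55) = -91.
[A_1A_2P] = ½·((-3)·(-3−(13/2)) + 7·(13/2−8) + (5/2)·(8−(-3))) = ½·(57/2 − 21/2 + 55/2) = 91/4, so the ratio is (91/4)/(-91) = -1/4.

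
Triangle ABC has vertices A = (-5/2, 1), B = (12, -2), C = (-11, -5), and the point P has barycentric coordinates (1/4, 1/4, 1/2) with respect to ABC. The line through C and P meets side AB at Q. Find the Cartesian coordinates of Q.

Line CP meets AB where the C-coordinate vanishes; zeroing P's C-weight and renormalizing leaves A, B-weights 1/4 : 1/4 → (1/2, 1/2).
So Q = (1/2)·A + (1/2)·B = (19/4, -1/2).

(19/4, -1/2)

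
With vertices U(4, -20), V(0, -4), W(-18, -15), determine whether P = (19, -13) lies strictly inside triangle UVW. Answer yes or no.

Barycentric coordinates of P: (371/332, 229/332, -67/83).
The three coordinates are positive, positive, negative; a point is interior exactly when all three are positive.

no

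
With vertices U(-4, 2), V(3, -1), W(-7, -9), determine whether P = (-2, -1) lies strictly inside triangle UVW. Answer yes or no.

Barycentric coordinates of P: (20/43, 31/86, 15/86).
The three coordinates are positive, positive, positive; a point is interior exactly when all three are positive.

yes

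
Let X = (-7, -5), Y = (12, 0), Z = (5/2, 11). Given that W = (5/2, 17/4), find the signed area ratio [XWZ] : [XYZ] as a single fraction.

1/4

[XYZ] = ½·((-7)·(0−11) + 12·(11−(-5)) + (5/2)·(-5−0)) = ½·(77 + 192 − 25/2) = 513/4.
[XWZ] = ½·((-7)·(17/4−11) + (5/2)·(11−(-5)) + (5/2)·(-5−(17/4))) = ½·(189/4 + 40 − 185/8) = 513/16, so the ratio is (513/16)/(513/4) = 1/4.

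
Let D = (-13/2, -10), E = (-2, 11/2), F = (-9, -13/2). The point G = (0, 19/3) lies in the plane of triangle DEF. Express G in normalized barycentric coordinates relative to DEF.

Signed area of the reference triangle: [DEF] = ½·((-13/2)·(11/2−(-13/2)) + (-2)·(-13/2−(-10)) + (-9)·(-10−(11/2))) = ½·(-78 − 7 + 279/2) = 109/4.
[GEF] = ½·(0·(11/2−(-13/2)) + (-2)·(-13/2−(19/3)) + (-9)·(19/3−(11/2))) = ½·(0 + 77/3 − 15/2) = 109/12, so the D-coordinate is (109/12)/(109/4) = 1/3.
[DGF] = ½·((-13/2)·(19/3−(-13/2)) + 0·(-13/2−(-10)) + (-9)·(-10−(19/3))) = ½·(-1001/12 + 0 + 147) = 763/24, so the E-coordinate is 7/6.
[DEG] = ½·((-13/2)·(11/2−(19/3)) + (-2)·(19/3−(-10)) + 0·(-10−(11/2))) = ½·(65/12 − 98/3 + 0) = -109/8, so the F-coordinate is -1/2.

(1/3, 7/6, -1/2)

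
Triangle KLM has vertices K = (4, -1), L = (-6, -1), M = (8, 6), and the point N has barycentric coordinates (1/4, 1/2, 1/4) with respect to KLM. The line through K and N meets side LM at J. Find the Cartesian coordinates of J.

(-4/3, 4/3)

Line KN meets LM where the K-coordinate vanishes; zeroing N's K-weight and renormalizing leaves L, M-weights 1/2 : 1/4 → (2/3, 1/3).
So J = (2/3)·L + (1/3)·M = (-4/3, 4/3).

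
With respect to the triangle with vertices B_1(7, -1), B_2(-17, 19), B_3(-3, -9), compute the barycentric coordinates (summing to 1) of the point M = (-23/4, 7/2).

Signed area of the reference triangle: [B_1B_2B_3] = ½·(7·(19−(-9)) + (-17)·(-9−(-1)) + (-3)·(-1−19)) = ½·(196 + 136 + 60) = 196.
[MB_2B_3] = ½·((-23/4)·(19−(-9)) + (-17)·(-9−(7/2)) + (-3)·(7/2−19)) = ½·(-161 + 425/2 + 93/2) = 49, so the B_1-coordinate is 49/196 = 1/4.
[B_1MB_3] = ½·(7·(7/2−(-9)) + (-23/4)·(-9−(-1)) + (-3)·(-1−(7/2))) = ½·(175/2 + 46 + 27/2) = 147/2, so the B_2-coordinate is 3/8.
[B_1B_2M] = ½·(7·(19−(7/2)) + (-17)·(7/2−(-1)) + (-23/4)·(-1−19)) = ½·(217/2 − 153/2 + 115) = 147/2, so the B_3-coordinate is 3/8.
Check: 1/4 + 3/8 + 3/8 = 1.

(1/4, 3/8, 3/8)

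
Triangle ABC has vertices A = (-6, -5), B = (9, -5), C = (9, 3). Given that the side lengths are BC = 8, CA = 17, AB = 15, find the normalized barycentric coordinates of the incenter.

The incenter has barycentric coordinates proportional to the opposite side lengths: (8 : 17 : 15).
Normalizing by 8+17+15 = 40 gives (1/5, 17/40, 3/8).

(1/5, 17/40, 3/8)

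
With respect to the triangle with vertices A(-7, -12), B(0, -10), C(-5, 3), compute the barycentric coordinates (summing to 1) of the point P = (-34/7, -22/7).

(2/7, 1/7, 4/7)

Signed area of the reference triangle: [ABC] = ½·((-7)·(-10−3) + 0·(3−(-12)) + (-5)·(-12−(-10))) = ½·(91 + 0 + 10) = 101/2.
[PBC] = ½·((-34/7)·(-10−3) + 0·(3−(-22/7)) + (-5)·(-22/7−(-10))) = ½·(442/7 + 0 − 240/7) = 101/7, so the A-coordinate is (101/7)/(101/2) = 2/7.
[APC] = ½·((-7)·(-22/7−3) + (-34/7)·(3−(-12)) + (-5)·(-12−(-22/7))) = ½·(43 − 510/7 + 310/7) = 101/14, so the B-coordinate is 1/7.
[ABP] = ½·((-7)·(-10−(-22/7)) + 0·(-22/7−(-12)) + (-34/7)·(-12−(-10))) = ½·(48 + 0 + 68/7) = 202/7, so the C-coordinate is 4/7.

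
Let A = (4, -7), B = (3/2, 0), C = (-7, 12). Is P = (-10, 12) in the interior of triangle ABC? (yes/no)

Barycentric coordinates of P: (72/59, -114/59, 101/59).
The three coordinates are positive, negative, positive; a point is interior exactly when all three are positive.

no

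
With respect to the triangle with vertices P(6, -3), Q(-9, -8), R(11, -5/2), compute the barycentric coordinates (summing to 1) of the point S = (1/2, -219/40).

Signed area of the reference triangle: [PQR] = ½·(6·(-8−(-5/2)) + (-9)·(-5/2−(-3)) + 11·(-3−(-8))) = ½·(-33 − 9/2 + 55) = 35/4.
[SQR] = ½·((1/2)·(-8−(-5/2)) + (-9)·(-5/2−(-219/40)) + 11·(-219/40−(-8))) = ½·(-11/4 − 1071/40 + 1111/40) = -7/8, so the P-coordinate is (-7/8)/(35/4) = -1/10.
[PSR] = ½·(6·(-219/40−(-5/2)) + (1/2)·(-5/2−(-3)) + 11·(-3−(-219/40))) = ½·(-357/20 + 1/4 + 1089/40) = 77/16, so the Q-coordinate is 11/20.
[PQS] = ½·(6·(-8−(-219/40)) + (-9)·(-219/40−(-3)) + (1/2)·(-3−(-8))) = ½·(-303/20 + 891/40 + 5/2) = 77/16, so the R-coordinate is 11/20.

(-1/10, 11/20, 11/20)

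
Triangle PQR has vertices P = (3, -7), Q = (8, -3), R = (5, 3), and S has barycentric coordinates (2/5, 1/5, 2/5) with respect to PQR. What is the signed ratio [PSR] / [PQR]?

The signed ratio [PSR]/[PQR] equals the barycentric coordinate of S at vertex Q, which is 1/5.

1/5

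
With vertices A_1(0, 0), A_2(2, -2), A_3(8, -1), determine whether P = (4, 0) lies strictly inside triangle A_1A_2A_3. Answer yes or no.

no

Barycentric coordinates of P: (5/7, -2/7, 4/7).
The three coordinates are positive, negative, positive; a point is interior exactly when all three are positive.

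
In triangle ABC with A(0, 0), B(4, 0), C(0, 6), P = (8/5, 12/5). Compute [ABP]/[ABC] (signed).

2/5

[ABC] = ½·(0·(0−6) + 4·(6−0) + 0·(0−0)) = ½·(0 + 24 + 0) = 12.
[ABP] = ½·(0·(0−(12/5)) + 4·(12/5−0) + (8/5)·(0−0)) = ½·(0 + 48/5 + 0) = 24/5, so the ratio is (24/5)/12 = 2/5.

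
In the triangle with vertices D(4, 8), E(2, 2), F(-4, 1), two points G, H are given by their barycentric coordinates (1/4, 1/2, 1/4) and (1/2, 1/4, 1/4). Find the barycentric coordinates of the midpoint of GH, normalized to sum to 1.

Since both coordinate triples sum to 1, the midpoint's barycentrics are the componentwise average.
(1/4+1/2)/2 = 3/8; similarly 3/8 and 1/4.

(3/8, 3/8, 1/4)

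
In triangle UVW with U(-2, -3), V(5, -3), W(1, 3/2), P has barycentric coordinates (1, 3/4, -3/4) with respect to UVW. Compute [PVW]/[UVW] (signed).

1

The signed ratio [PVW]/[UVW] equals the barycentric coordinate of P at vertex U, which is 1.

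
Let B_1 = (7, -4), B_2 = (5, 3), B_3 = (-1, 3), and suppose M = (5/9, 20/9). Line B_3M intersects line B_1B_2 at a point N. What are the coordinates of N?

Barycentric coordinates of M with respect to B_1B_2B_3: (1/9, 1/9, 7/9).
On side B_1B_2 the B_3-coordinate is zero; dropping M's B_3-weight 7/9 and renormalizing the remaining 1/9 : 1/9 gives weights 1/2, 1/2 on B_1, B_2.
N = (1/2)·(7, -4) + (1/2)·(5, 3) = (6, -1/2).

(6, -1/2)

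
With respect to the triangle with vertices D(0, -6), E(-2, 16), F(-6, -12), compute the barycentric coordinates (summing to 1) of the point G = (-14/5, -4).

(2/5, 1/5, 2/5)

Signed area of the reference triangle: [DEF] = ½·(0·(16−(-12)) + (-2)·(-12−(-6)) + (-6)·(-6−16)) = ½·(0 + 12 + 132) = 72.
[GEF] = ½·((-14/5)·(16−(-12)) + (-2)·(-12−(-4)) + (-6)·(-4−16)) = ½·(-392/5 + 16 + 120) = 144/5, so the D-coordinate is (144/5)/72 = 2/5.
[DGF] = ½·(0·(-4−(-12)) + (-14/5)·(-12−(-6)) + (-6)·(-6−(-4))) = ½·(0 + 84/5 + 12) = 72/5, so the E-coordinate is 1/5.
[DEG] = ½·(0·(16−(-4)) + (-2)·(-4−(-6)) + (-14/5)·(-6−16)) = ½·(0 − 4 + 308/5) = 144/5, so the F-coordinate is 2/5.
Check: 2/5 + 1/5 + 2/5 = 1.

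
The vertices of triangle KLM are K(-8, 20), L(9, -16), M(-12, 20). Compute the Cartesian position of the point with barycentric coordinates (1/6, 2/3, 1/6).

N = (1/6)·K + (2/3)·L + (1/6)·M.
x-coordinate: (1/6)·(-8) + (2/3)·9 + (1/6)·(-12) = 8/3.
y-coordinate: (1/6)·20 + (2/3)·(-16) + (1/6)·20 = -4.

(8/3, -4)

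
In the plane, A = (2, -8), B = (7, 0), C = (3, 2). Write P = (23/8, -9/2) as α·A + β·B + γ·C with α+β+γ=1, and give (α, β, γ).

Signed area of the reference triangle: [ABC] = ½·(2·(0−2) + 7·(2−(-8)) + 3·(-8−0)) = ½·(-4 + 70 − 24) = 21.
[PBC] = ½·((23/8)·(0−2) + 7·(2−(-9/2)) + 3·(-9/2−0)) = ½·(-23/4 + 91/2 − 27/2) = 105/8, so the A-coordinate is (105/8)/21 = 5/8.
[APC] = ½·(2·(-9/2−2) + (23/8)·(2−(-8)) + 3·(-8−(-9/2))) = ½·(-13 + 115/4 − 21/2) = 21/8, so the B-coordinate is 1/8.
[ABP] = ½·(2·(0−(-9/2)) + 7·(-9/2−(-8)) + (23/8)·(-8−0)) = ½·(9 + 49/2 − 23) = 21/4, so the C-coordinate is 1/4.
Check: 5/8 + 1/8 + 1/4 = 1.

(5/8, 1/8, 1/4)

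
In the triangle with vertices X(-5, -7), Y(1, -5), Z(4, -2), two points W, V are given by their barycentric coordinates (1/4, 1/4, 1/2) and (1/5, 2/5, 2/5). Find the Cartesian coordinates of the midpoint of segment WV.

Barycentric coordinates of the midpoint are the average: (9/40, 13/40, 9/20).
Converting: (9/40)·X + (13/40)·Y + (9/20)·Z = (1, -41/10).

(1, -41/10)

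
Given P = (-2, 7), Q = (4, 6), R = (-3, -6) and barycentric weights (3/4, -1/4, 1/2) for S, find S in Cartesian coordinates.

(-4, 3/4)

S = (3/4)·P + (-1/4)·Q + (1/2)·R.
x-coordinate: (3/4)·(-2) + (-1/4)·4 + (1/2)·(-3) = -4.
y-coordinate: (3/4)·7 + (-1/4)·6 + (1/2)·(-6) = 3/4.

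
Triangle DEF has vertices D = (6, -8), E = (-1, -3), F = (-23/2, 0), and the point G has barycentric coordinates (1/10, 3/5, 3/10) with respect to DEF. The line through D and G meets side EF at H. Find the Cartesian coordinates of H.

(-9/2, -2)

Line DG meets EF where the D-coordinate vanishes; zeroing G's D-weight and renormalizing leaves E, F-weights 3/5 : 3/10 → (2/3, 1/3).
So H = (2/3)·E + (1/3)·F = (-9/2, -2).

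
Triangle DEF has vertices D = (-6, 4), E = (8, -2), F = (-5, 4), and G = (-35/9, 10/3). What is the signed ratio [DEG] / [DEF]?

5/9

[DEF] = ½·((-6)·(-2−4) + 8·(4−4) + (-5)·(4−(-2))) = ½·(36 + 0 − 30) = 3.
[DEG] = ½·((-6)·(-2−(10/3)) + 8·(10/3−4) + (-35/9)·(4−(-2))) = ½·(32 − 16/3 − 70/3) = 5/3, so the ratio is (5/3)/3 = 5/9.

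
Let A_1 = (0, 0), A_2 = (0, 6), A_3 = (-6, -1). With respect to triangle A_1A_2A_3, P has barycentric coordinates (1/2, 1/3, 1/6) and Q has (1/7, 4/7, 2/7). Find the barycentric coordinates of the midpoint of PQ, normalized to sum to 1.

(9/28, 19/42, 19/84)

Since both coordinate triples sum to 1, the midpoint's barycentrics are the componentwise average.
(1/2+1/7)/2 = 9/28; similarly 19/42 and 19/84.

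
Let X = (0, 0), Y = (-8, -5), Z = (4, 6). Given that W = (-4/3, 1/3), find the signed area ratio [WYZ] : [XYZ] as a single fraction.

1/3

[XYZ] = ½·(0·(-5−6) + (-8)·(6−0) + 4·(0−(-5))) = ½·(0 − 48 + 20) = -14.
[WYZ] = ½·((-4/3)·(-5−6) + (-8)·(6−(1/3)) + 4·(1/3−(-5))) = ½·(44/3 − 136/3 + 64/3) = -14/3, so the ratio is (-14/3)/(-14) = 1/3.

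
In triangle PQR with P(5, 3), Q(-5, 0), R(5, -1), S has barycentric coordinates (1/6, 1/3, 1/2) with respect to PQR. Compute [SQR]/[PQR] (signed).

The signed ratio [SQR]/[PQR] equals the barycentric coordinate of S at vertex P, which is 1/6.

1/6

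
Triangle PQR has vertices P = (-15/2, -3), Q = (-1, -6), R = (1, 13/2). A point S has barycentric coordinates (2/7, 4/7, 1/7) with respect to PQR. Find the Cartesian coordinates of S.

S = (2/7)·P + (4/7)·Q + (1/7)·R.
x-coordinate: (2/7)·(-15/2) + (4/7)·(-1) + (1/7)·1 = -18/7.
y-coordinate: (2/7)·(-3) + (4/7)·(-6) + (1/7)·(13/2) = -47/14.

(-18/7, -47/14)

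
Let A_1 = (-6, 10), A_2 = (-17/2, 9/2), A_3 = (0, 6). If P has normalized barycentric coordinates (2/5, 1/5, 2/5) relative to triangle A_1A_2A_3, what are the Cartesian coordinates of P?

P = (2/5)·A_1 + (1/5)·A_2 + (2/5)·A_3.
x-coordinate: (2/5)·(-6) + (1/5)·(-17/2) + (2/5)·0 = -41/10.
y-coordinate: (2/5)·10 + (1/5)·(9/2) + (2/5)·6 = 73/10.

(-41/10, 73/10)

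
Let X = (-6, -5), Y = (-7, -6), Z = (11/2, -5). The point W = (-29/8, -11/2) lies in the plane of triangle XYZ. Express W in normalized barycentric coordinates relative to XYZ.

Signed area of the reference triangle: [XYZ] = ½·((-6)·(-6−(-5)) + (-7)·(-5−(-5)) + (11/2)·(-5−(-6))) = ½·(6 + 0 + 11/2) = 23/4.
[WYZ] = ½·((-29/8)·(-6−(-5)) + (-7)·(-5−(-11/2)) + (11/2)·(-11/2−(-6))) = ½·(29/8 − 7/2 + 11/4) = 23/16, so the X-coordinate is (23/16)/(23/4) = 1/4.
[XWZ] = ½·((-6)·(-11/2−(-5)) + (-29/8)·(-5−(-5)) + (11/2)·(-5−(-11/2))) = ½·(3 + 0 + 11/4) = 23/8, so the Y-coordinate is 1/2.
[XYW] = ½·((-6)·(-6−(-11/2)) + (-7)·(-11/2−(-5)) + (-29/8)·(-5−(-6))) = ½·(3 + 7/2 − 29/8) = 23/16, so the Z-coordinate is 1/4.
Check: 1/4 + 1/2 + 1/4 = 1.

(1/4, 1/2, 1/4)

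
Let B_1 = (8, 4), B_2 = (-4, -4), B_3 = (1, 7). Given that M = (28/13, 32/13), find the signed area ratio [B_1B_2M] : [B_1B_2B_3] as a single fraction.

4/13

[B_1B_2B_3] = ½·(8·(-4−7) + (-4)·(7−4) + 1·(4−(-4))) = ½·(-88 − 12 + 8) = -46.
[B_1B_2M] = ½·(8·(-4−(32/13)) + (-4)·(32/13−4) + (28/13)·(4−(-4))) = ½·(-672/13 + 80/13 + 224/13) = -184/13, so the ratio is (-184/13)/(-46) = 4/13.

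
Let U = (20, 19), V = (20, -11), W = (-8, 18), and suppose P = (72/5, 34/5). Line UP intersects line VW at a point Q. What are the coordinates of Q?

(32/3, -4/3)

Barycentric coordinates of P with respect to UVW: (2/5, 2/5, 1/5).
On side VW the U-coordinate is zero; dropping P's U-weight 2/5 and renormalizing the remaining 2/5 : 1/5 gives weights 2/3, 1/3 on V, W.
Q = (2/3)·(20, -11) + (1/3)·(-8, 18) = (32/3, -4/3).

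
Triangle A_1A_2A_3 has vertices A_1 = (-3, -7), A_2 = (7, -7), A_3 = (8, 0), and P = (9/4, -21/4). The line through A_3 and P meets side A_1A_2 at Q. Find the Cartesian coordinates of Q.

(1/3, -7)

Barycentric coordinates of P with respect to A_1A_2A_3: (1/2, 1/4, 1/4).
On side A_1A_2 the A_3-coordinate is zero; dropping P's A_3-weight 1/4 and renormalizing the remaining 1/2 : 1/4 gives weights 2/3, 1/3 on A_1, A_2.
Q = (2/3)·(-3, -7) + (1/3)·(7, -7) = (1/3, -7).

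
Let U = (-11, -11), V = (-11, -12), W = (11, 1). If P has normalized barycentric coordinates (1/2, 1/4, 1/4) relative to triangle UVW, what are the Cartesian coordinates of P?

P = (1/2)·U + (1/4)·V + (1/4)·W.
x-coordinate: (1/2)·(-11) + (1/4)·(-11) + (1/4)·11 = -11/2.
y-coordinate: (1/2)·(-11) + (1/4)·(-12) + (1/4)·1 = -33/4.

(-11/2, -33/4)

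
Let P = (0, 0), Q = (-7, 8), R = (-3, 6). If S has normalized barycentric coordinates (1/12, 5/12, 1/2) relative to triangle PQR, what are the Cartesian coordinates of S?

(-53/12, 19/3)

S = (1/12)·P + (5/12)·Q + (1/2)·R.
x-coordinate: (1/12)·0 + (5/12)·(-7) + (1/2)·(-3) = -53/12.
y-coordinate: (1/12)·0 + (5/12)·8 + (1/2)·6 = 19/3.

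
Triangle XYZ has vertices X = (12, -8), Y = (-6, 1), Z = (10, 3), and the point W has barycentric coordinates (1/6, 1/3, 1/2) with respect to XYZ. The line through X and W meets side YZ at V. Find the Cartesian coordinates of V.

(18/5, 11/5)

Line XW meets YZ where the X-coordinate vanishes; zeroing W's X-weight and renormalizing leaves Y, Z-weights 1/3 : 1/2 → (2/5, 3/5).
So V = (2/5)·Y + (3/5)·Z = (18/5, 11/5).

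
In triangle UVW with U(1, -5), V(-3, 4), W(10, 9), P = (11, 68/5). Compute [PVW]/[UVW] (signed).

-2/5

[UVW] = ½·(1·(4−9) + (-3)·(9−(-5)) + 10·(-5−4)) = ½·(-5 − 42 − 90) = -137/2.
[PVW] = ½·(11·(4−9) + (-3)·(9−(68/5)) + 10·(68/5−4)) = ½·(-55 + 69/5 + 96) = 137/5, so the ratio is (137/5)/(-137/2) = -2/5.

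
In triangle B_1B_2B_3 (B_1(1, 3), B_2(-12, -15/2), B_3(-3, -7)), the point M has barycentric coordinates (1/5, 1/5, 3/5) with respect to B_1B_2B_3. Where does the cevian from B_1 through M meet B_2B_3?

(-21/4, -57/8)

Line B_1M meets B_2B_3 where the B_1-coordinate vanishes; zeroing M's B_1-weight and renormalizing leaves B_2, B_3-weights 1/5 : 3/5 → (1/4, 3/4).
So N = (1/4)·B_2 + (3/4)·B_3 = (-21/4, -57/8).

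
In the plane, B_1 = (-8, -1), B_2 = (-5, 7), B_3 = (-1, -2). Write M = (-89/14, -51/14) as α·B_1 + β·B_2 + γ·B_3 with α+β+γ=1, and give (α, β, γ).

(13/14, -2/7, 5/14)

Signed area of the reference triangle: [B_1B_2B_3] = ½·((-8)·(7−(-2)) + (-5)·(-2−(-1)) + (-1)·(-1−7)) = ½·(-72 + 5 + 8) = -59/2.
[MB_2B_3] = ½·((-89/14)·(7−(-2)) + (-5)·(-2−(-51/14)) + (-1)·(-51/14−7)) = ½·(-801/14 − 115/14 + 149/14) = -767/28, so the B_1-coordinate is (-767/28)/(-59/2) = 13/14.
[B_1MB_3] = ½·((-8)·(-51/14−(-2)) + (-89/14)·(-2−(-1)) + (-1)·(-1−(-51/14))) = ½·(92/7 + 89/14 − 37/14) = 59/7, so the B_2-coordinate is -2/7.
[B_1B_2M] = ½·((-8)·(7−(-51/14)) + (-5)·(-51/14−(-1)) + (-89/14)·(-1−7)) = ½·(-596/7 + 185/14 + 356/7) = -295/28, so the B_3-coordinate is 5/14.
Check: 13/14 − 2/7 + 5/14 = 1.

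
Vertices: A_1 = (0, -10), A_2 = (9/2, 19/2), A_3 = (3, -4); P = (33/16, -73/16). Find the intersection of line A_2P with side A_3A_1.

(12/7, -46/7)

Barycentric coordinates of P with respect to A_1A_2A_3: (3/8, 1/8, 1/2).
On side A_3A_1 the A_2-coordinate is zero; dropping P's A_2-weight 1/8 and renormalizing the remaining 1/2 : 3/8 gives weights 4/7, 3/7 on A_3, A_1.
Q = (4/7)·(3, -4) + (3/7)·(0, -10) = (12/7, -46/7).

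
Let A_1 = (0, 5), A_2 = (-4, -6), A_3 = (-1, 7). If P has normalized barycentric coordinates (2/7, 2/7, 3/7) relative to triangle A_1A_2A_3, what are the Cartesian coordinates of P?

(-11/7, 19/7)

P = (2/7)·A_1 + (2/7)·A_2 + (3/7)·A_3.
x-coordinate: (2/7)·0 + (2/7)·(-4) + (3/7)·(-1) = -11/7.
y-coordinate: (2/7)·5 + (2/7)·(-6) + (3/7)·7 = 19/7.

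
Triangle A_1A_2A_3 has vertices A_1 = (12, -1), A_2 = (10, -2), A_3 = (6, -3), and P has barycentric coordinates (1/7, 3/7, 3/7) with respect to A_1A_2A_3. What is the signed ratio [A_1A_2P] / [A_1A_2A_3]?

3/7

The signed ratio [A_1A_2P]/[A_1A_2A_3] equals the barycentric coordinate of P at vertex A_3, which is 3/7.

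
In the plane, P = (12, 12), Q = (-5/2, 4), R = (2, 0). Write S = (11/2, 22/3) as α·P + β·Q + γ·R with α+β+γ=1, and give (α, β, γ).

(1/2, 1/3, 1/6)

Signed area of the reference triangle: [PQR] = ½·(12·(4−0) + (-5/2)·(0−12) + 2·(12−4)) = ½·(48 + 30 + 16) = 47.
[SQR] = ½·((11/2)·(4−0) + (-5/2)·(0−(22/3)) + 2·(22/3−4)) = ½·(22 + 55/3 + 20/3) = 47/2, so the P-coordinate is (47/2)/47 = 1/2.
[PSR] = ½·(12·(22/3−0) + (11/2)·(0−12) + 2·(12−(22/3))) = ½·(88 − 66 + 28/3) = 47/3, so the Q-coordinate is 1/3.
[PQS] = ½·(12·(4−(22/3)) + (-5/2)·(22/3−12) + (11/2)·(12−4)) = ½·(-40 + 35/3 + 44) = 47/6, so the R-coordinate is 1/6.
Check: 1/2 + 1/3 + 1/6 = 1.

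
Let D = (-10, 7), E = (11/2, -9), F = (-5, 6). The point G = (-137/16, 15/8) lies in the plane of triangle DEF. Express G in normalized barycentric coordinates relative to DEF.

(3/2, 3/8, -7/8)

Signed area of the reference triangle: [DEF] = ½·((-10)·(-9−6) + (11/2)·(6−7) + (-5)·(7−(-9))) = ½·(150 − 11/2 − 80) = 129/4.
[GEF] = ½·((-137/16)·(-9−6) + (11/2)·(6−(15/8)) + (-5)·(15/8−(-9))) = ½·(2055/16 + 363/16 − 435/8) = 387/8, so the D-coordinate is (387/8)/(129/4) = 3/2.
[DGF] = ½·((-10)·(15/8−6) + (-137/16)·(6−7) + (-5)·(7−(15/8))) = ½·(165/4 + 137/16 − 205/8) = 387/32, so the E-coordinate is 3/8.
[DEG] = ½·((-10)·(-9−(15/8)) + (11/2)·(15/8−7) + (-137/16)·(7−(-9))) = ½·(435/4 − 451/16 − 137) = -903/32, so the F-coordinate is -7/8.
Check: 3/2 + 3/8 − 7/8 = 1.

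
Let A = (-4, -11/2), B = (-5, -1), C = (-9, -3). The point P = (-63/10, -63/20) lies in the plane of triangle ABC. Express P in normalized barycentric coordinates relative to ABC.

(3/10, 3/10, 2/5)

Signed area of the reference triangle: [ABC] = ½·((-4)·(-1−(-3)) + (-5)·(-3−(-11/2)) + (-9)·(-11/2−(-1))) = ½·(-8 − 25/2 + 81/2) = 10.
[PBC] = ½·((-63/10)·(-1−(-3)) + (-5)·(-3−(-63/20)) + (-9)·(-63/20−(-1))) = ½·(-63/5 − 3/4 + 387/20) = 3, so the A-coordinate is 3/10 = 3/10.
[APC] = ½·((-4)·(-63/20−(-3)) + (-63/10)·(-3−(-11/2)) + (-9)·(-11/2−(-63/20))) = ½·(3/5 − 63/4 + 423/20) = 3, so the B-coordinate is 3/10.
[ABP] = ½·((-4)·(-1−(-63/20)) + (-5)·(-63/20−(-11/2)) + (-63/10)·(-11/2−(-1))) = ½·(-43/5 − 47/4 + 567/20) = 4, so the C-coordinate is 2/5.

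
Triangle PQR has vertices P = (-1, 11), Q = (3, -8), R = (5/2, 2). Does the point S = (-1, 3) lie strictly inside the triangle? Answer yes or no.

no

Barycentric coordinates of S: (69/61, 56/61, -64/61).
The three coordinates are positive, positive, negative; a point is interior exactly when all three are positive.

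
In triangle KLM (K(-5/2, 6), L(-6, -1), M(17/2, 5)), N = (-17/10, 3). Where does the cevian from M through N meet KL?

Barycentric coordinates of N with respect to KLM: (2/5, 2/5, 1/5).
On side KL the M-coordinate is zero; dropping N's M-weight 1/5 and renormalizing the remaining 2/5 : 2/5 gives weights 1/2, 1/2 on K, L.
J = (1/2)·(-5/2, 6) + (1/2)·(-6, -1) = (-17/4, 5/2).

(-17/4, 5/2)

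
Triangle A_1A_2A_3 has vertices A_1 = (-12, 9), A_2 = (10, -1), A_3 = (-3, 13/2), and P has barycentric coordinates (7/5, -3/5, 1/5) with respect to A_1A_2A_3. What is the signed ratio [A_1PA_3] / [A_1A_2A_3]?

The signed ratio [A_1PA_3]/[A_1A_2A_3] equals the barycentric coordinate of P at vertex A_2, which is -3/5.

-3/5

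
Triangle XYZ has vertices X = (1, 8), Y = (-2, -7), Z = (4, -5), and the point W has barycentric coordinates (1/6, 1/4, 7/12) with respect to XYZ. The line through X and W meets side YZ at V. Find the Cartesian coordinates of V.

(11/5, -28/5)

Line XW meets YZ where the X-coordinate vanishes; zeroing W's X-weight and renormalizing leaves Y, Z-weights 1/4 : 7/12 → (3/10, 7/10).
So V = (3/10)·Y + (7/10)·Z = (11/5, -28/5).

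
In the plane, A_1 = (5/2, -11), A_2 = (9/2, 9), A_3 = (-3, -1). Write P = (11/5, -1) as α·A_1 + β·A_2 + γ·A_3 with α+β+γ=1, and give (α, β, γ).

(2/5, 2/5, 1/5)

Signed area of the reference triangle: [A_1A_2A_3] = ½·((5/2)·(9−(-1)) + (9/2)·(-1−(-11)) + (-3)·(-11−9)) = ½·(25 + 45 + 60) = 65.
[PA_2A_3] = ½·((11/5)·(9−(-1)) + (9/2)·(-1−(-1)) + (-3)·(-1−9)) = ½·(22 + 0 + 30) = 26, so the A_1-coordinate is 26/65 = 2/5.
[A_1PA_3] = ½·((5/2)·(-1−(-1)) + (11/5)·(-1−(-11)) + (-3)·(-11−(-1))) = ½·(0 + 22 + 30) = 26, so the A_2-coordinate is 2/5.
[A_1A_2P] = ½·((5/2)·(9−(-1)) + (9/2)·(-1−(-11)) + (11/5)·(-11−9)) = ½·(25 + 45 − 44) = 13, so the A_3-coordinate is 1/5.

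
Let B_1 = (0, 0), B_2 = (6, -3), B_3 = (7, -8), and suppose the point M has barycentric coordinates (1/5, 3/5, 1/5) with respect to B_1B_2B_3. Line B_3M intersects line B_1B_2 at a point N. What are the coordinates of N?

(9/2, -9/4)

Line B_3M meets B_1B_2 where the B_3-coordinate vanishes; zeroing M's B_3-weight and renormalizing leaves B_1, B_2-weights 1/5 : 3/5 → (1/4, 3/4).
So N = (1/4)·B_1 + (3/4)·B_2 = (9/2, -9/4).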